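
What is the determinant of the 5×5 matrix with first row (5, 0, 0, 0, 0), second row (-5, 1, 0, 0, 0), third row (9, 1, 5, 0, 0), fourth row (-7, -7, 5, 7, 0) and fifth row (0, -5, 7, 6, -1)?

-175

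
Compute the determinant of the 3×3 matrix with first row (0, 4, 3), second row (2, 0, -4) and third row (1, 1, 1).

Expand along column 1:
  − 2 · |4 3; 1 1| = −2·(4 − 3) = -2
  + 1 · |4 3; 0 -4| = 1·(-16 − 0) = -16
Sum: (-2) + (-16) = -18

-18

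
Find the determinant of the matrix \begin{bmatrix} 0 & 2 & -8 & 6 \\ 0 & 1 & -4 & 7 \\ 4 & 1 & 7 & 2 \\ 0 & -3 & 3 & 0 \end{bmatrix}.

The determinant is 288.

Expand along column 1 (it has 3 zeros):
  + (4) · M_31   where M_31 = det([2 -8 6; 1 -4 7; -3 3 0]) = 72
det = (+1)·(4)·(72) = 288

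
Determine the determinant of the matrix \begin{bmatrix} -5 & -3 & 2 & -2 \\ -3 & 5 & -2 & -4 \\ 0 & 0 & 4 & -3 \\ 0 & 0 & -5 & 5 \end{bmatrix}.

-170

The matrix is block upper-triangular with a 2×2 block and a 2×2 block on the diagonal, so its determinant equals the product of the determinants of the diagonal blocks.
det of the 2×2 block = -34
det of the 2×2 block = 5
det = (-34)·(5) = -170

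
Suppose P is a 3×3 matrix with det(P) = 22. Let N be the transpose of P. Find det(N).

det(N) = 22

det(Pᵀ) = det(P).
det(N) = (1)·(22) = 22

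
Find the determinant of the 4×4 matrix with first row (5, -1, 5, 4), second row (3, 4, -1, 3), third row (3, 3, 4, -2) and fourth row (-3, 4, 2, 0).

The determinant is 1077.

Expand along row 4 (it has 1 zero):
  − (-3) · M_41   where M_41 = det([-1 5 4; 4 -1 3; 3 4 -2]) = 171
  + (4) · M_42   where M_42 = det([5 5 4; 3 -1 3; 3 4 -2]) = 85
  − (2) · M_43   where M_43 = det([5 -1 4; 3 4 3; 3 3 -2]) = -112
det = (-1)·(-3)·(171) + (+1)·(4)·(85) + (-1)·(2)·(-112) = 1077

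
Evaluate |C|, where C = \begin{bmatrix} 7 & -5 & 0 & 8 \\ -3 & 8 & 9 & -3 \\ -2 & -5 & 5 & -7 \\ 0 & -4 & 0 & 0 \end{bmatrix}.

Expand along row 4 (it has 3 zeros):
  + (-4) · M_42   where M_42 = det([7 0 8; -3 9 -3; -2 5 -7]) = -312
det = (+1)·(-4)·(-312) = 1248

1248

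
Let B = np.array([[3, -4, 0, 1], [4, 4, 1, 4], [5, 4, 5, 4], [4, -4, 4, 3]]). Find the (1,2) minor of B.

-3

Delete row 1 and column 2; the remaining 3×3 submatrix is [4 1 4; 5 5 4; 4 4 3].
Its determinant is -3.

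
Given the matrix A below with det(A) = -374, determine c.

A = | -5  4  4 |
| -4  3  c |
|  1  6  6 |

c = -8

Expanding along the row containing c, det(A) is linear in c: det(A) = (34)·c + (-102).
Set (34)·c + (-102) = -374  ⇒  (34)·c = -272  ⇒  c = -8.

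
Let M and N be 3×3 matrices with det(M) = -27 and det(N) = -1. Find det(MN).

det(MN) = det(M)·det(N) = (-27)·(-1) = 27

det(MN) = 27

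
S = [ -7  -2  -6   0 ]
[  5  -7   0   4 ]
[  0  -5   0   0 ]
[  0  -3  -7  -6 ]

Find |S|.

Expand along row 3 (it has 3 zeros):
  − (-5) · M_32   where M_32 = det([-7 -6 0; 5 0 4; 0 -7 -6]) = -376
det = (-1)·(-5)·(-376) = -1880

-1880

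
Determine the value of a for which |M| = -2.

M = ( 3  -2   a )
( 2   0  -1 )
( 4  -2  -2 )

-1

Expanding along the column containing a, det(M) is linear in a: det(M) = (-4)·a + (-6).
Set (-4)·a + (-6) = -2  ⇒  (-4)·a = 4  ⇒  a = -1.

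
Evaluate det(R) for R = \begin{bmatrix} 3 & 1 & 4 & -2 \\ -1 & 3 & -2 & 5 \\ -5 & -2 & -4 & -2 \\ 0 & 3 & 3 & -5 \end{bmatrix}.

Expand along row 4 (it has 1 zero):
  + (3) · M_42   where M_42 = det([3 4 -2; -1 -2 5; -5 -4 -2]) = -24
  − (3) · M_43   where M_43 = det([3 1 -2; -1 3 5; -5 -2 -2]) = -49
  + (-5) · M_44   where M_44 = det([3 1 4; -1 3 -2; -5 -2 -4]) = 26
det = (+1)·(3)·(-24) + (-1)·(3)·(-49) + (+1)·(-5)·(26) = -55

-55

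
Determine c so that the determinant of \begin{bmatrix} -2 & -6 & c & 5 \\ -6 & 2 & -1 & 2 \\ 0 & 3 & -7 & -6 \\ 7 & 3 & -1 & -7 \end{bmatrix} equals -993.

Expanding along the row containing c, det(B) is linear in c: det(B) = (-108)·c + (-21).
Set (-108)·c + (-21) = -993  ⇒  (-108)·c = -972  ⇒  c = 9.

c = 9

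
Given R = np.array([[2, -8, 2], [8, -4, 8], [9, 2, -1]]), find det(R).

-560

Expand along row 1:
  + 2 · |-4 8; 2 -1| = 2·(4 − 16) = -24
  − (-8) · |8 8; 9 -1| = −(-8)·(-8 − 72) = -640
  + 2 · |8 -4; 9 2| = 2·(16 − (-36)) = 104
Sum: (-24) + (-640) + (104) = -560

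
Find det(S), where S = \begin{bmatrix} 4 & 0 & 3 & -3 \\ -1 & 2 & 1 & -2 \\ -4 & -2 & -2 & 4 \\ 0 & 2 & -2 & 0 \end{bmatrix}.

Expand along row 4 (it has 2 zeros):
  + (2) · M_42   where M_42 = det([4 3 -3; -1 1 -2; -4 -2 4]) = 18
  − (-2) · M_43   where M_43 = det([4 0 -3; -1 2 -2; -4 -2 4]) = -14
det = (+1)·(2)·(18) + (-1)·(-2)·(-14) = 8

8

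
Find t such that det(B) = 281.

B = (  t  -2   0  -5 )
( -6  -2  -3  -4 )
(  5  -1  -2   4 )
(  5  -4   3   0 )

Expanding along the row containing t, det(B) is linear in t: det(B) = (116)·t + (629).
Set (116)·t + (629) = 281  ⇒  (116)·t = -348  ⇒  t = -3.

t = -3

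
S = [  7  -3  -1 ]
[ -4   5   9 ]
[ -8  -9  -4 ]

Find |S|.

Expand along row 1:
  + 7 · |5 9; -9 -4| = 7·(-20 − (-81)) = 427
  − (-3) · |-4 9; -8 -4| = −(-3)·(16 − (-72)) = 264
  + (-1) · |-4 5; -8 -9| = (-1)·(36 − (-40)) = -76
Sum: (427) + (264) + (-76) = 615

The determinant is 615.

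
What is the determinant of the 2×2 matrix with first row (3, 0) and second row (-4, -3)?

det = 3·(-3) − 0·(-4) = -9 − 0 = -9

-9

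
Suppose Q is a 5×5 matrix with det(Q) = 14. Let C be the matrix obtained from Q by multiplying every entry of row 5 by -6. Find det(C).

The determinant is -84.

Scaling one row by -6 multiplies the determinant by -6.
det(C) = (-6)·(14) = -84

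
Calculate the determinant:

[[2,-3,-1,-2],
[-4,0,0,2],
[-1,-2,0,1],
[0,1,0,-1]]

6

Expand along column 3 (it has 3 zeros):
  + (-1) · M_13   where M_13 = det([-4 0 2; -1 -2 1; 0 1 -1]) = -6
det = (+1)·(-1)·(-6) = 6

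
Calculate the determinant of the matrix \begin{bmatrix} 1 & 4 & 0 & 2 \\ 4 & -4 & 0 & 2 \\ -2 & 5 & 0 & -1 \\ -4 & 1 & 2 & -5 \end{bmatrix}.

The determinant is -36.

Expand along column 3 (it has 3 zeros):
  − (2) · M_43   where M_43 = det([1 4 2; 4 -4 2; -2 5 -1]) = 18
det = (-1)·(2)·(18) = -36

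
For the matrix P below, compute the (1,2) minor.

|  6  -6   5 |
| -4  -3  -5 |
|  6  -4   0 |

The minor is 30.

Delete row 1 and column 2; the remaining 2×2 submatrix is [-4 -5; 6 0].
Its determinant is (-4)·0 − (-5)·6 = 30.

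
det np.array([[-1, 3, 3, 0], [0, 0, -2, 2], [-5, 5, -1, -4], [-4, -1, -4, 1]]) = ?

220

Expand along row 2 (it has 2 zeros):
  − (-2) · M_23   where M_23 = det([-1 3 0; -5 5 -4; -4 -1 1]) = 62
  + (2) · M_24   where M_24 = det([-1 3 3; -5 5 -1; -4 -1 -4]) = 48
det = (-1)·(-2)·(62) + (+1)·(2)·(48) = 220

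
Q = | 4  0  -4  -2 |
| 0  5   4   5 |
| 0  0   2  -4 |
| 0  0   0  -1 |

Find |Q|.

Q is upper triangular, so det(Q) is the product of the diagonal entries:
det = (4) · (5) · (2) · (-1) = -40

The determinant is -40.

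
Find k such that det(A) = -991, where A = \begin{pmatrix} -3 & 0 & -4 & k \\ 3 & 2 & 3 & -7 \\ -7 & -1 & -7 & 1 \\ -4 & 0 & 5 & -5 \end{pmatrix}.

k = 9

Expanding along the row containing k, det(A) is linear in k: det(A) = (-99)·k + (-100).
Set (-99)·k + (-100) = -991  ⇒  (-99)·k = -891  ⇒  k = 9.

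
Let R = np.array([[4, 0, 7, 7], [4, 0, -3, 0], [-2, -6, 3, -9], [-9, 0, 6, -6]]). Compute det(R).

1314

Expand along column 2 (it has 3 zeros):
  − (-6) · M_32   where M_32 = det([4 7 7; 4 -3 0; -9 6 -6]) = 219
det = (-1)·(-6)·(219) = 1314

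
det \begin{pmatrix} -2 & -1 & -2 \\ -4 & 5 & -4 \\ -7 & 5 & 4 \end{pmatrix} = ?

-154

Expand along column 1:
  + (-2) · |5 -4; 5 4| = (-2)·(20 − (-20)) = -80
  − (-4) · |-1 -2; 5 4| = −(-4)·(-4 − (-10)) = 24
  + (-7) · |-1 -2; 5 -4| = (-7)·(4 − (-10)) = -98
Sum: (-80) + (24) + (-98) = -154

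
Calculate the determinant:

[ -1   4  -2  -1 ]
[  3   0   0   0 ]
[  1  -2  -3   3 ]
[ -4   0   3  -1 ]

Expand along row 2 (it has 3 zeros):
  − (3) · M_21   where M_21 = det([4 -2 -1; -2 -3 3; 0 3 -1]) = -14
det = (-1)·(3)·(-14) = 42

42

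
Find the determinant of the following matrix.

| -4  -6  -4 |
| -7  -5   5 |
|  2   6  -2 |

232

Expand along row 1:
  + (-4) · |-5 5; 6 -2| = (-4)·(10 − 30) = 80
  − (-6) · |-7 5; 2 -2| = −(-6)·(14 − 10) = 24
  + (-4) · |-7 -5; 2 6| = (-4)·(-42 − (-10)) = 128
Sum: (80) + (24) + (128) = 232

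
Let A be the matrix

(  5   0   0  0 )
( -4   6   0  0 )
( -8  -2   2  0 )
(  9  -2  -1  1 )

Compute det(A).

60

A is lower triangular, so det(A) is the product of the diagonal entries:
det = (5) · (6) · (2) · (1) = 60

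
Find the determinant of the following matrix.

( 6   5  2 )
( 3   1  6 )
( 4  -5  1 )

253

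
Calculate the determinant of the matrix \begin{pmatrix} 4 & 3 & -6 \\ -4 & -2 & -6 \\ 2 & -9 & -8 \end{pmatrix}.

Expand along row 1:
  + 4 · |-2 -6; -9 -8| = 4·(16 − 54) = -152
  − 3 · |-4 -6; 2 -8| = −3·(32 − (-12)) = -132
  + (-6) · |-4 -2; 2 -9| = (-6)·(36 − (-4)) = -240
Sum: (-152) + (-132) + (-240) = -524

-524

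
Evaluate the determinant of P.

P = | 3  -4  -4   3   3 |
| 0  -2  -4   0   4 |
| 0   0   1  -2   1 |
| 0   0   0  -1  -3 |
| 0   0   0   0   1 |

P is upper triangular, so det(P) is the product of the diagonal entries:
det = (3) · (-2) · (1) · (-1) · (1) = 6

The determinant is 6.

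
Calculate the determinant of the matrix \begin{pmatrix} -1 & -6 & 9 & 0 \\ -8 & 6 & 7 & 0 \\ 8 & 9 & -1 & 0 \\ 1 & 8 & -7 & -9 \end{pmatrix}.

11691

Expand along column 4 (it has 3 zeros):
  + (-9) · M_44   where M_44 = det([-1 -6 9; -8 6 7; 8 9 -1]) = -1299
det = (+1)·(-9)·(-1299) = 11691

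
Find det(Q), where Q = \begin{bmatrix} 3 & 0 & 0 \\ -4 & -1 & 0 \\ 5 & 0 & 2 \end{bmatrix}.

|Q| = -6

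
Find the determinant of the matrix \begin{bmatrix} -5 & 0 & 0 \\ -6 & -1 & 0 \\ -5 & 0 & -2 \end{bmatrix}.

The matrix is lower triangular, so the determinant is the product of the diagonal entries:
det = (-5) · (-1) · (-2) = -10

-10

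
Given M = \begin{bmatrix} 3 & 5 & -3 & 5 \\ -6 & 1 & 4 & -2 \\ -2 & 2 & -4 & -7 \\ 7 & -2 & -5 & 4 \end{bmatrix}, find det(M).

Expand along row 1:
  + (3) · M_11   where M_11 = det([1 4 -2; 2 -4 -7; -2 -5 4]) = 9
  − (5) · M_12   where M_12 = det([-6 4 -2; -2 -4 -7; 7 -5 4]) = 66
  + (-3) · M_13   where M_13 = det([-6 1 -2; -2 2 -7; 7 -2 4]) = 15
  − (5) · M_14   where M_14 = det([-6 1 4; -2 2 -4; 7 -2 -5]) = 30
det = (+1)·(3)·(9) + (-1)·(5)·(66) + (+1)·(-3)·(15) + (-1)·(5)·(30) = -498

The determinant is -498.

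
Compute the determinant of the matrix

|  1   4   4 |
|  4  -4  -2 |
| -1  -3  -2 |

The determinant is -22.

Expand along row 1:
  + 1 · |-4 -2; -3 -2| = 1·(8 − 6) = 2
  − 4 · |4 -2; -1 -2| = −4·(-8 − 2) = 40
  + 4 · |4 -4; -1 -3| = 4·(-12 − 4) = -64
Sum: (2) + (40) + (-64) = -22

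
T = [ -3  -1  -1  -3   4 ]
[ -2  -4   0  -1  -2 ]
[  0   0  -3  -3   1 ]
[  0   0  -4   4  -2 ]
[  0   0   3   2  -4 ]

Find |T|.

T is block upper-triangular with a 2×2 block and a 3×3 block on the diagonal, so its determinant equals the product of the determinants of the diagonal blocks.
det of the 2×2 block = 10
det of the 3×3 block = 82
det = (10)·(82) = 820

The determinant is 820.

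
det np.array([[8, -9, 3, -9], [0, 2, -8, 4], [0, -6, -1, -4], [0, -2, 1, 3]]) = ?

The determinant is -1904.

Expand along column 1 (it has 3 zeros):
  + (8) · M_11   where M_11 = det([2 -8 4; -6 -1 -4; -2 1 3]) = -238
det = (+1)·(8)·(-238) = -1904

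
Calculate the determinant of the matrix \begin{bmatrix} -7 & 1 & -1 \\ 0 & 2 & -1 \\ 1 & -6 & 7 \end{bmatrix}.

Expand along column 1:
  + (-7) · |2 -1; -6 7| = (-7)·(14 − 6) = -56
  + 1 · |1 -1; 2 -1| = 1·(-1 − (-2)) = 1
Sum: (-56) + (1) = -55

-55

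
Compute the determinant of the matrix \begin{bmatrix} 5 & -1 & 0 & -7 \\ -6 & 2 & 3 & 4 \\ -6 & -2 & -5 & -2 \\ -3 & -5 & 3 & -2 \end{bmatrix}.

1652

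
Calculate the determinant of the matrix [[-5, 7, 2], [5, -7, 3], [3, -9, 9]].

-120

Expand along row 1:
  + (-5) · |-7 3; -9 9| = (-5)·(-63 − (-27)) = 180
  − 7 · |5 3; 3 9| = −7·(45 − 9) = -252
  + 2 · |5 -7; 3 -9| = 2·(-45 − (-21)) = -48
Sum: (180) + (-252) + (-48) = -120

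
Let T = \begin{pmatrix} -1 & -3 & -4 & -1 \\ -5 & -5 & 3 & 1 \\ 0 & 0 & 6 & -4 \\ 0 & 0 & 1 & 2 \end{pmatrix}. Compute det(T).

The determinant is -160.

T is block upper-triangular with a 2×2 block and a 2×2 block on the diagonal, so its determinant equals the product of the determinants of the diagonal blocks.
det of the 2×2 block = -10
det of the 2×2 block = 16
det = (-10)·(16) = -160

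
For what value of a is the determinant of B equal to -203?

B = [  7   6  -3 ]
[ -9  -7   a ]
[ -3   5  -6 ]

7

Expanding along the row containing a, det(B) is linear in a: det(B) = (-53)·a + (168).
Set (-53)·a + (168) = -203  ⇒  (-53)·a = -371  ⇒  a = 7.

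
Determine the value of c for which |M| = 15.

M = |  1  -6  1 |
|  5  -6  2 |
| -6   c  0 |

-7

Expanding along the column containing c, det(M) is linear in c: det(M) = (3)·c + (36).
Set (3)·c + (36) = 15  ⇒  (3)·c = -21  ⇒  c = -7.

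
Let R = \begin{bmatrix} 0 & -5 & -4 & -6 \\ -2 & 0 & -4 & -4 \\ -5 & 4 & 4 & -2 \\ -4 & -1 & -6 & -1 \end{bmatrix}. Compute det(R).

Expand along row 1 (it has 1 zero):
  − (-5) · M_12   where M_12 = det([-2 -4 -4; -5 4 -2; -4 -6 -1]) = -164
  + (-4) · M_13   where M_13 = det([-2 0 -4; -5 4 -2; -4 -1 -1]) = -72
  − (-6) · M_14   where M_14 = det([-2 0 -4; -5 4 4; -4 -1 -6]) = -44
det = (-1)·(-5)·(-164) + (+1)·(-4)·(-72) + (-1)·(-6)·(-44) = -796

-796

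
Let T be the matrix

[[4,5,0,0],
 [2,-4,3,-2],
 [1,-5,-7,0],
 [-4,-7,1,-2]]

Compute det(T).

Expand along row 1 (it has 2 zeros):
  + (4) · M_11   where M_11 = det([-4 3 -2; -5 -7 0; -7 1 -2]) = 22
  − (5) · M_12   where M_12 = det([2 3 -2; 1 -7 0; -4 1 -2]) = 88
det = (+1)·(4)·(22) + (-1)·(5)·(88) = -352

-352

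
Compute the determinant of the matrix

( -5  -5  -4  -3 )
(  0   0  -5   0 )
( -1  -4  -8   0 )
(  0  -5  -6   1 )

Expand along row 2 (it has 3 zeros):
  − (-5) · M_23   where M_23 = det([-5 -5 -3; -1 -4 0; 0 -5 1]) = 0
det = (-1)·(-5)·(0) = 0

The determinant is 0.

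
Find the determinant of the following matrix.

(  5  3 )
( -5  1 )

The determinant is 20.

det = 5·1 − 3·(-5) = 5 − (-15) = 20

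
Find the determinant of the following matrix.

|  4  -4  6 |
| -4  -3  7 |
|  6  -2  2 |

Expand along column 1:
  + 4 · |-3 7; -2 2| = 4·(-6 − (-14)) = 32
  − (-4) · |-4 6; -2 2| = −(-4)·(-8 − (-12)) = 16
  + 6 · |-4 6; -3 7| = 6·(-28 − (-18)) = -60
Sum: (32) + (16) + (-60) = -12

-12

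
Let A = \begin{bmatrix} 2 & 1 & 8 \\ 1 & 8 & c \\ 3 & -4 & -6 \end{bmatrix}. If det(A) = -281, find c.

Expanding along the column containing c, det(A) is linear in c: det(A) = (11)·c + (-314).
Set (11)·c + (-314) = -281  ⇒  (11)·c = 33  ⇒  c = 3.

c = 3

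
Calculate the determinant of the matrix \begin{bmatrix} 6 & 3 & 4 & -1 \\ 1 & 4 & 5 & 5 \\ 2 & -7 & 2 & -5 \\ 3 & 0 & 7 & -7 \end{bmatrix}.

Expand along row 4 (it has 1 zero):
  − (3) · M_41   where M_41 = det([3 4 -1; 4 5 5; -7 2 -5]) = -208
  − (7) · M_43   where M_43 = det([6 3 -1; 1 4 5; 2 -7 -5]) = 150
  + (-7) · M_44   where M_44 = det([6 3 4; 1 4 5; 2 -7 2]) = 222
det = (-1)·(3)·(-208) + (-1)·(7)·(150) + (+1)·(-7)·(222) = -1980

-1980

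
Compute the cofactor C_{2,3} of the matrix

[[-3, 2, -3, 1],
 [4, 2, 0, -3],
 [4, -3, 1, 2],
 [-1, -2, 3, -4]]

Delete row 2 and column 3; the remaining 3×3 submatrix is [-3 2 1; 4 -3 2; -1 -2 -4].
Its determinant is -31.
The cofactor carries sign (−1)^(2+3) = −1, so C_{2,3} = −(-31) = 31.

31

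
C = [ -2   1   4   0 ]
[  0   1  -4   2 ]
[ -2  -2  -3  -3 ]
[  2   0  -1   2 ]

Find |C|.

det(C) = 42

Expand along row 1 (it has 1 zero):
  + (-2) · M_11   where M_11 = det([1 -4 2; -2 -3 -3; 0 -1 2]) = -21
  − (1) · M_12   where M_12 = det([0 -4 2; -2 -3 -3; 2 -1 2]) = 24
  + (4) · M_13   where M_13 = det([0 1 2; -2 -2 -3; 2 0 2]) = 6
det = (+1)·(-2)·(-21) + (-1)·(1)·(24) + (+1)·(4)·(6) = 42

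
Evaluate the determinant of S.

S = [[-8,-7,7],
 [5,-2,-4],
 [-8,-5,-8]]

Expand along column 1:
  + (-8) · |-2 -4; -5 -8| = (-8)·(16 − 20) = 32
  − 5 · |-7 7; -5 -8| = −5·(56 − (-35)) = -455
  + (-8) · |-7 7; -2 -4| = (-8)·(28 − (-14)) = -336
Sum: (32) + (-455) + (-336) = -759

|S| = -759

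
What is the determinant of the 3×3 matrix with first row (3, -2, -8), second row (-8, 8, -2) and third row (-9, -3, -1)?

Expand along column 1:
  + 3 · |8 -2; -3 -1| = 3·(-8 − 6) = -42
  − (-8) · |-2 -8; -3 -1| = −(-8)·(2 − 24) = -176
  + (-9) · |-2 -8; 8 -2| = (-9)·(4 − (-64)) = -612
Sum: (-42) + (-176) + (-612) = -830

The determinant is -830.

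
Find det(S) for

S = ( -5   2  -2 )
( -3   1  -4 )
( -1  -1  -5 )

The determinant is 15.

Expand along column 1:
  + (-5) · |1 -4; -1 -5| = (-5)·(-5 − 4) = 45
  − (-3) · |2 -2; -1 -5| = −(-3)·(-10 − 2) = -36
  + (-1) · |2 -2; 1 -4| = (-1)·(-8 − (-2)) = 6
Sum: (45) + (-36) + (6) = 15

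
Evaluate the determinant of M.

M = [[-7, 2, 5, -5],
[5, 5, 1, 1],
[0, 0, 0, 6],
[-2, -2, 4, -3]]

1188

Expand along row 3 (it has 3 zeros):
  − (6) · M_34   where M_34 = det([-7 2 5; 5 5 1; -2 -2 4]) = -198
det = (-1)·(6)·(-198) = 1188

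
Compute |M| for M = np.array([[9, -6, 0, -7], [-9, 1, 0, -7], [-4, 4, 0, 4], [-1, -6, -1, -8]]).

det(M) = 128

Expand along column 3 (it has 3 zeros):
  − (-1) · M_43   where M_43 = det([9 -6 -7; -9 1 -7; -4 4 4]) = 128
det = (-1)·(-1)·(128) = 128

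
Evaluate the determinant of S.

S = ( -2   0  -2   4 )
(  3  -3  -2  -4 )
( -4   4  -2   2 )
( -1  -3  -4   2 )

Expand along row 1 (it has 1 zero):
  + (-2) · M_11   where M_11 = det([-3 -2 -4; 4 -2 2; -3 -4 2]) = 104
  + (-2) · M_13   where M_13 = det([3 -3 -4; -4 4 2; -1 -3 2]) = -40
  − (4) · M_14   where M_14 = det([3 -3 -2; -4 4 -2; -1 -3 -4]) = -56
det = (+1)·(-2)·(104) + (+1)·(-2)·(-40) + (-1)·(4)·(-56) = 96

96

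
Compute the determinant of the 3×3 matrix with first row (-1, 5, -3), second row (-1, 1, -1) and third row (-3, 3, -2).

The determinant is 4.

Expand along row 1:
  + (-1) · |1 -1; 3 -2| = (-1)·(-2 − (-3)) = -1
  − 5 · |-1 -1; -3 -2| = −5·(2 − 3) = 5
  + (-3) · |-1 1; -3 3| = (-3)·(-3 − (-3)) = 0
Sum: (-1) + (5) + (0) = 4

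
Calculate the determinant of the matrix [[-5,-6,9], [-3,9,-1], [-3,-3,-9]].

The determinant is 888.

Expand along row 1:
  + (-5) · |9 -1; -3 -9| = (-5)·(-81 − 3) = 420
  − (-6) · |-3 -1; -3 -9| = −(-6)·(27 − 3) = 144
  + 9 · |-3 9; -3 -3| = 9·(9 − (-27)) = 324
Sum: (420) + (144) + (324) = 888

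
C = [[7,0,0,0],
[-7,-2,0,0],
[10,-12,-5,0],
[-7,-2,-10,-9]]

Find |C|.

|C| = -630

C is lower triangular, so det(C) is the product of the diagonal entries:
det = (7) · (-2) · (-5) · (-9) = -630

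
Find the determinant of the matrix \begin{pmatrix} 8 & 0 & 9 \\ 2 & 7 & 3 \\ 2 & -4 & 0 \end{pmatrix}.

Expand along column 2:
  + 7 · |8 9; 2 0| = 7·(0 − 18) = -126
  − (-4) · |8 9; 2 3| = −(-4)·(24 − 18) = 24
Sum: (-126) + (24) = -102

-102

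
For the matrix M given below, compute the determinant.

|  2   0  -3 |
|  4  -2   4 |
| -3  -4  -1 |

det(M) = 102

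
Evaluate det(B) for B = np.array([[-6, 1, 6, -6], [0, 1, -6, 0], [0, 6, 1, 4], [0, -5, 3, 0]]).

Expand along column 1 (it has 3 zeros):
  + (-6) · M_11   where M_11 = det([1 -6 0; 6 1 4; -5 3 0]) = 108
det = (+1)·(-6)·(108) = -648

The determinant is -648.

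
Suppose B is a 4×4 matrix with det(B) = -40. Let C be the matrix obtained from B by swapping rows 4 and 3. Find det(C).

The determinant is 40.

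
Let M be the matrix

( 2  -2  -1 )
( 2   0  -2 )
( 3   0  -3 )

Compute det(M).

Expand along column 2:
  − (-2) · |2 -2; 3 -3| = −(-2)·(-6 − (-6)) = 0

|M| = 0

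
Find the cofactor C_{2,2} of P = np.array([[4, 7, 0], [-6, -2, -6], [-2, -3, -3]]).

-12

Delete row 2 and column 2; the remaining 2×2 submatrix is [4 0; -2 -3].
Its determinant is 4·(-3) − 0·(-2) = -12.
The cofactor carries sign (−1)^(2+2) = +1, so C_{2,2} = +(-12) = -12.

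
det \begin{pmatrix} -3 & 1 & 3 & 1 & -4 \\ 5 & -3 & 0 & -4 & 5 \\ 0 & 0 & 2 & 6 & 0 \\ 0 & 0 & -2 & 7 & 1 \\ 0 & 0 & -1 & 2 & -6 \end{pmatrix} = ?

-664

The matrix is block upper-triangular with a 2×2 block and a 3×3 block on the diagonal, so its determinant equals the product of the determinants of the diagonal blocks.
det of the 2×2 block = 4
det of the 3×3 block = -166
det = (4)·(-166) = -664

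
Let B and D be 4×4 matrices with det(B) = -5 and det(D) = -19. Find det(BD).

det(BD) = 95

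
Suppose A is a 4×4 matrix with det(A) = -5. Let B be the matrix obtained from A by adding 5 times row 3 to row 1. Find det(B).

Adding a multiple of one row to another leaves the determinant unchanged.
det(B) = (1)·(-5) = -5

|B| = -5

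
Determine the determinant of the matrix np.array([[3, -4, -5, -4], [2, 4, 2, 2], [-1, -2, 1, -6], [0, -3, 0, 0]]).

324

Expand along row 4 (it has 3 zeros):
  + (-3) · M_42   where M_42 = det([3 -5 -4; 2 2 2; -1 1 -6]) = -108
det = (+1)·(-3)·(-108) = 324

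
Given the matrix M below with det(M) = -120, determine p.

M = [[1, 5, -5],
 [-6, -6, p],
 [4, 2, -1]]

-2

Expanding along the row containing p, det(M) is linear in p: det(M) = (18)·p + (-84).
Set (18)·p + (-84) = -120  ⇒  (18)·p = -36  ⇒  p = -2.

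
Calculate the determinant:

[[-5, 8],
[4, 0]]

-32

det = (-5)·0 − 8·4 = 0 − 32 = -32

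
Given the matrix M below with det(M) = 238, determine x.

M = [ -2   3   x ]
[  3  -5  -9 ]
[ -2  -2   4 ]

Expanding along the row containing x, det(M) is linear in x: det(M) = (-16)·x + (94).
Set (-16)·x + (94) = 238  ⇒  (-16)·x = 144  ⇒  x = -9.

-9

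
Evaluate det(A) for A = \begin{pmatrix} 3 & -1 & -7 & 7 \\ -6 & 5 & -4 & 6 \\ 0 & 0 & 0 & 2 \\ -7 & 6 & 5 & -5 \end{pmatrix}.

The determinant is -192.

Expand along row 3 (it has 3 zeros):
  − (2) · M_34   where M_34 = det([3 -1 -7; -6 5 -4; -7 6 5]) = 96
det = (-1)·(2)·(96) = -192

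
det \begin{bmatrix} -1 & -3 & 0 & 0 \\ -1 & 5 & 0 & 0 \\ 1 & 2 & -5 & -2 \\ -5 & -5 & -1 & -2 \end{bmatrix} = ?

The matrix is block lower-triangular with a 2×2 block and a 2×2 block on the diagonal, so its determinant equals the product of the determinants of the diagonal blocks.
det of the 2×2 block = -8
det of the 2×2 block = 8
det = (-8)·(8) = -64

The determinant is -64.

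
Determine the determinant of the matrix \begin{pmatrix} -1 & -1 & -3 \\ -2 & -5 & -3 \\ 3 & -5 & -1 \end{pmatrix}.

-54

Expand along row 1:
  + (-1) · |-5 -3; -5 -1| = (-1)·(5 − 15) = 10
  − (-1) · |-2 -3; 3 -1| = −(-1)·(2 − (-9)) = 11
  + (-3) · |-2 -5; 3 -5| = (-3)·(10 − (-15)) = -75
Sum: (10) + (11) + (-75) = -54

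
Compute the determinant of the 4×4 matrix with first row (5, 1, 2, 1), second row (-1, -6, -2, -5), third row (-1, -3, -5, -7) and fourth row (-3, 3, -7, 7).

Expand along row 1:
  + (5) · M_11   where M_11 = det([-6 -2 -5; -3 -5 -7; 3 -7 7]) = 324
  − (1) · M_12   where M_12 = det([-1 -2 -5; -1 -5 -7; -3 -7 7]) = 68
  + (2) · M_13   where M_13 = det([-1 -6 -5; -1 -3 -7; -3 3 7]) = -108
  − (1) · M_14   where M_14 = det([-1 -6 -2; -1 -3 -5; -3 3 -7]) = -60
det = (+1)·(5)·(324) + (-1)·(1)·(68) + (+1)·(2)·(-108) + (-1)·(1)·(-60) = 1396

The determinant is 1396.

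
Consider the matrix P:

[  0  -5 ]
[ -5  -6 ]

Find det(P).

det(P) = 0·(-6) − (-5)·(-5) = 0 − 25 = -25

The determinant is -25.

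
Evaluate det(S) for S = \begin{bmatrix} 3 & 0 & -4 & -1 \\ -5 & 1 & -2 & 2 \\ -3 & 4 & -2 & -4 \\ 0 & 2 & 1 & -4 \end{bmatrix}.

-53

Expand along row 1 (it has 1 zero):
  + (3) · M_11   where M_11 = det([1 -2 2; 4 -2 -4; 2 1 -4]) = 12
  + (-4) · M_13   where M_13 = det([-5 1 2; -3 4 -4; 0 2 -4]) = 16
  − (-1) · M_14   where M_14 = det([-5 1 -2; -3 4 -2; 0 2 1]) = -25
det = (+1)·(3)·(12) + (+1)·(-4)·(16) + (-1)·(-1)·(-25) = -53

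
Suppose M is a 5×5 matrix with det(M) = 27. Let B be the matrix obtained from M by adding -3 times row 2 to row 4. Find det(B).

Adding a multiple of one row to another leaves the determinant unchanged.
det(B) = (1)·(27) = 27

27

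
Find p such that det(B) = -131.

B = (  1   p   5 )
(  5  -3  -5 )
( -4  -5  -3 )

Expanding along the column containing p, det(B) is linear in p: det(B) = (35)·p + (-201).
Set (35)·p + (-201) = -131  ⇒  (35)·p = 70  ⇒  p = 2.

2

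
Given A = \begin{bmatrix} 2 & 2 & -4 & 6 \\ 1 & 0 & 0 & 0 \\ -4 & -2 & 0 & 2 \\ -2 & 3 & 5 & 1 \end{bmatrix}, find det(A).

Expand along row 2 (it has 3 zeros):
  − (1) · M_21   where M_21 = det([2 -4 6; -2 0 2; 3 5 1]) = -112
det = (-1)·(1)·(-112) = 112

112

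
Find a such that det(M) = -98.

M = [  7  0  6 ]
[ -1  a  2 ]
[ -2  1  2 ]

a = -3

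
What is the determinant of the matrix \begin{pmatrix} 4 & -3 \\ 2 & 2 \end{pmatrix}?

14

det = 4·2 − (-3)·2 = 8 − (-6) = 14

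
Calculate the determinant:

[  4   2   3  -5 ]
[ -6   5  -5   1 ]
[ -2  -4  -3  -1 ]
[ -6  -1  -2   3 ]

654

Expand along row 1:
  + (4) · M_11   where M_11 = det([5 -5 1; -4 -3 -1; -1 -2 3]) = -115
  − (2) · M_12   where M_12 = det([-6 -5 1; -2 -3 -1; -6 -2 3]) = -8
  + (3) · M_13   where M_13 = det([-6 5 1; -2 -4 -1; -6 -1 3]) = 116
  − (-5) · M_14   where M_14 = det([-6 5 -5; -2 -4 -3; -6 -1 -2]) = 150
det = (+1)·(4)·(-115) + (-1)·(2)·(-8) + (+1)·(3)·(116) + (-1)·(-5)·(150) = 654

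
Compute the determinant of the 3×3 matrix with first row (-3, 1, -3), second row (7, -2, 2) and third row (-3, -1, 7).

20

Expand along column 1:
  + (-3) · |-2 2; -1 7| = (-3)·(-14 − (-2)) = 36
  − 7 · |1 -3; -1 7| = −7·(7 − 3) = -28
  + (-3) · |1 -3; -2 2| = (-3)·(2 − 6) = 12
Sum: (36) + (-28) + (12) = 20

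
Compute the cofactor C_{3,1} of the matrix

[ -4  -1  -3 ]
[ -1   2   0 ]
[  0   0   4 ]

6

Delete row 3 and column 1; the remaining 2×2 submatrix is [-1 -3; 2 0].
Its determinant is (-1)·0 − (-3)·2 = 6.
The cofactor carries sign (−1)^(3+1) = +1, so C_{3,1} = +(6) = 6.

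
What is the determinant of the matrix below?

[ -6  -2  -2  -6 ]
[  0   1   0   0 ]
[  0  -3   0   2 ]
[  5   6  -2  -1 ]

Expand along row 2 (it has 3 zeros):
  + (1) · M_22   where M_22 = det([-6 -2 -6; 0 0 2; 5 -2 -1]) = -44
det = (+1)·(1)·(-44) = -44

The determinant is -44.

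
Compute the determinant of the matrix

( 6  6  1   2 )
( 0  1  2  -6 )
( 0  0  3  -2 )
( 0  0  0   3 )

The matrix is upper triangular, so the determinant is the product of the diagonal entries:
det = (6) · (1) · (3) · (3) = 54

54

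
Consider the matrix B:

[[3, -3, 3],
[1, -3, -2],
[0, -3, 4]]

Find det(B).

The determinant is -51.

Expand along row 3:
  − (-3) · |3 3; 1 -2| = −(-3)·(-6 − 3) = -27
  + 4 · |3 -3; 1 -3| = 4·(-9 − (-3)) = -24
Sum: (-27) + (-24) = -51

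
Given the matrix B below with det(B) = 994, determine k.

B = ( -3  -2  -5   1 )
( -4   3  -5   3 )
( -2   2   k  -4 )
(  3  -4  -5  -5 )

3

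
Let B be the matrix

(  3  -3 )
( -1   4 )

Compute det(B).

|B| = 9

det(B) = 3·4 − (-3)·(-1) = 12 − 3 = 9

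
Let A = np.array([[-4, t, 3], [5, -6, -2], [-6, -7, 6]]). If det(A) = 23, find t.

-2

Expanding along the column containing t, det(A) is linear in t: det(A) = (-18)·t + (-13).
Set (-18)·t + (-13) = 23  ⇒  (-18)·t = 36  ⇒  t = -2.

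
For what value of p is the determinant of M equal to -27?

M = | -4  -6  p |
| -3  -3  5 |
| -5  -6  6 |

-7

Expanding along the row containing p, det(M) is linear in p: det(M) = (3)·p + (-6).
Set (3)·p + (-6) = -27  ⇒  (3)·p = -21  ⇒  p = -7.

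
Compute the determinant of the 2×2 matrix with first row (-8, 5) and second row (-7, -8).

det = (-8)·(-8) − 5·(-7) = 64 − (-35) = 99

The determinant is 99.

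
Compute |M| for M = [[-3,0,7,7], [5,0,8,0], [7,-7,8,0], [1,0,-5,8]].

Expand along column 2 (it has 3 zeros):
  − (-7) · M_32   where M_32 = det([-3 7 7; 5 8 0; 1 -5 8]) = -703
det = (-1)·(-7)·(-703) = -4921

-4921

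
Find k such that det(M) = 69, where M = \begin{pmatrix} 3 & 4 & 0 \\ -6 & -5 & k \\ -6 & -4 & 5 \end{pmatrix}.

-2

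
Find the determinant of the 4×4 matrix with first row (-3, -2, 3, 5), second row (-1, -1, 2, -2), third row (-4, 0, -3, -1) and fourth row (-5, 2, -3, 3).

232

Expand along row 3 (it has 1 zero):
  + (-4) · M_31   where M_31 = det([-2 3 5; -1 2 -2; 2 -3 3]) = -8
  + (-3) · M_33   where M_33 = det([-3 -2 5; -1 -1 -2; -5 2 3]) = -64
  − (-1) · M_34   where M_34 = det([-3 -2 3; -1 -1 2; -5 2 -3]) = 8
det = (+1)·(-4)·(-8) + (+1)·(-3)·(-64) + (-1)·(-1)·(8) = 232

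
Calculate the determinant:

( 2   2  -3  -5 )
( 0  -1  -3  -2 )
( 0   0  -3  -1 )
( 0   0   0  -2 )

-12

The matrix is upper triangular, so the determinant is the product of the diagonal entries:
det = (2) · (-1) · (-3) · (-2) = -12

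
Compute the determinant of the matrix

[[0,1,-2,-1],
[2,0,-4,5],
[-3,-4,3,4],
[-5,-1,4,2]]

Expand along row 1 (it has 1 zero):
  − (1) · M_12   where M_12 = det([2 -4 5; -3 3 4; -5 4 2]) = 51
  + (-2) · M_13   where M_13 = det([2 0 5; -3 -4 4; -5 -1 2]) = -93
  − (-1) · M_14   where M_14 = det([2 0 -4; -3 -4 3; -5 -1 4]) = 42
det = (-1)·(1)·(51) + (+1)·(-2)·(-93) + (-1)·(-1)·(42) = 177

177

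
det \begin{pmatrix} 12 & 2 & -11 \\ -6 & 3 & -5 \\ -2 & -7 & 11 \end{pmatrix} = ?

-400

Expand along row 1:
  + 12 · |3 -5; -7 11| = 12·(33 − 35) = -24
  − 2 · |-6 -5; -2 11| = −2·(-66 − 10) = 152
  + (-11) · |-6 3; -2 -7| = (-11)·(42 − (-6)) = -528
Sum: (-24) + (152) + (-528) = -400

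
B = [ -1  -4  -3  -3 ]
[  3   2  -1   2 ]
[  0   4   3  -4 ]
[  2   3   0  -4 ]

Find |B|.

Expand along row 3 (it has 1 zero):
  − (4) · M_32   where M_32 = det([-1 -3 -3; 3 -1 2; 2 0 -4]) = -58
  + (3) · M_33   where M_33 = det([-1 -4 -3; 3 2 2; 2 3 -4]) = -65
  − (-4) · M_34   where M_34 = det([-1 -4 -3; 3 2 -1; 2 3 0]) = -10
det = (-1)·(4)·(-58) + (+1)·(3)·(-65) + (-1)·(-4)·(-10) = -3

The determinant is -3.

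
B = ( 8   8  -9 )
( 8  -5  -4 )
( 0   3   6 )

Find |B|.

Expand along column 1:
  + 8 · |-5 -4; 3 6| = 8·(-30 − (-12)) = -144
  − 8 · |8 -9; 3 6| = −8·(48 − (-27)) = -600
Sum: (-144) + (-600) = -744

The determinant is -744.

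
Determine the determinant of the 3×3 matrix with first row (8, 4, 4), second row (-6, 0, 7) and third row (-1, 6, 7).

The determinant is -340.

Expand along column 2:
  − 4 · |-6 7; -1 7| = −4·(-42 − (-7)) = 140
  − 6 · |8 4; -6 7| = −6·(56 − (-24)) = -480
Sum: (140) + (-480) = -340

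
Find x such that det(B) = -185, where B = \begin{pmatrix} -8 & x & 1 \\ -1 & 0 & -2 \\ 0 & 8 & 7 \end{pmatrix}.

Expanding along the column containing x, det(B) is linear in x: det(B) = (7)·x + (-136).
Set (7)·x + (-136) = -185  ⇒  (7)·x = -49  ⇒  x = -7.

x = -7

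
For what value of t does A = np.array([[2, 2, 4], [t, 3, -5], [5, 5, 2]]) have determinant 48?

6

Expanding along the row containing t, det(A) is linear in t: det(A) = (16)·t + (-48).
Set (16)·t + (-48) = 48  ⇒  (16)·t = 96  ⇒  t = 6.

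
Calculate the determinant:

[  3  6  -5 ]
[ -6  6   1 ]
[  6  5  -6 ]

Expand along row 1:
  + 3 · |6 1; 5 -6| = 3·(-36 − 5) = -123
  − 6 · |-6 1; 6 -6| = −6·(36 − 6) = -180
  + (-5) · |-6 6; 6 5| = (-5)·(-30 − 36) = 330
Sum: (-123) + (-180) + (330) = 27

The determinant is 27.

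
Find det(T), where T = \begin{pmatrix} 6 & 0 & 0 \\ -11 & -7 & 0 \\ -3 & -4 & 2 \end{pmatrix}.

The determinant is -84.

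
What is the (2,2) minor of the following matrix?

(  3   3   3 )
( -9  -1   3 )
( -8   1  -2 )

Delete row 2 and column 2; the remaining 2×2 submatrix is [3 3; -8 -2].
Its determinant is 3·(-2) − 3·(-8) = 18.

18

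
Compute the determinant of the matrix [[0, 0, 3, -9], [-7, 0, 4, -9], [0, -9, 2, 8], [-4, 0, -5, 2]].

Expand along column 2 (it has 3 zeros):
  − (-9) · M_32   where M_32 = det([0 3 -9; -7 4 -9; -4 -5 2]) = -309
det = (-1)·(-9)·(-309) = -2781

-2781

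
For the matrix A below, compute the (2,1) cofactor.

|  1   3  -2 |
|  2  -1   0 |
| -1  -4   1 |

5

Delete row 2 and column 1; the remaining 2×2 submatrix is [3 -2; -4 1].
Its determinant is 3·1 − (-2)·(-4) = -5.
The cofactor carries sign (−1)^(2+1) = −1, so C_{2,1} = −(-5) = 5.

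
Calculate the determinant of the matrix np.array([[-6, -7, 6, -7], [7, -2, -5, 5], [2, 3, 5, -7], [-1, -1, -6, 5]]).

The determinant is -1395.

Expand along row 1:
  + (-6) · M_11   where M_11 = det([-2 -5 5; 3 5 -7; -1 -6 5]) = 9
  − (-7) · M_12   where M_12 = det([7 -5 5; 2 5 -7; -1 -6 5]) = -139
  + (6) · M_13   where M_13 = det([7 -2 5; 2 3 -7; -1 -1 5]) = 67
  − (-7) · M_14   where M_14 = det([7 -2 -5; 2 3 5; -1 -1 -6]) = -110
det = (+1)·(-6)·(9) + (-1)·(-7)·(-139) + (+1)·(6)·(67) + (-1)·(-7)·(-110) = -1395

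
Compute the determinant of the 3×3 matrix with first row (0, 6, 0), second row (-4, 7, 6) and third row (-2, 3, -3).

-144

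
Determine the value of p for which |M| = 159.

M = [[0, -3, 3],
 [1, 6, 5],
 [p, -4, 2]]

p = -5

Expanding along the column containing p, det(M) is linear in p: det(M) = (-33)·p + (-6).
Set (-33)·p + (-6) = 159  ⇒  (-33)·p = 165  ⇒  p = -5.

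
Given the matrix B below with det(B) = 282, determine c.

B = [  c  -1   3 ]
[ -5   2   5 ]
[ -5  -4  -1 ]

Expanding along the row containing c, det(B) is linear in c: det(B) = (18)·c + (120).
Set (18)·c + (120) = 282  ⇒  (18)·c = 162  ⇒  c = 9.

9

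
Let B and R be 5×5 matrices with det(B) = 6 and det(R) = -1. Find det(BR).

The determinant is -6.

det(BR) = det(B)·det(R) = (6)·(-1) = -6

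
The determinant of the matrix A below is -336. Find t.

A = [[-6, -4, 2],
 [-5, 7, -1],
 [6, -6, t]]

6

Expanding along the row containing t, det(A) is linear in t: det(A) = (-62)·t + (36).
Set (-62)·t + (36) = -336  ⇒  (-62)·t = -372  ⇒  t = 6.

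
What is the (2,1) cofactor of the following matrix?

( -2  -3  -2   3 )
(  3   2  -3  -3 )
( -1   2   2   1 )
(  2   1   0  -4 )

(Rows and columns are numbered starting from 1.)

Delete row 2 and column 1; the remaining 3×3 submatrix is [-3 -2 3; 2 2 1; 1 0 -4].
Its determinant is 0.
The cofactor carries sign (−1)^(2+1) = −1, so C_{2,1} = −(0) = 0.

The cofactor is 0.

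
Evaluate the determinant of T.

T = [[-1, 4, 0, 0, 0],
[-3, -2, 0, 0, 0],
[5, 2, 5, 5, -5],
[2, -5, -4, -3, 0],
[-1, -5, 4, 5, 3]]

The determinant is 770.

T is block lower-triangular with a 2×2 block and a 3×3 block on the diagonal, so its determinant equals the product of the determinants of the diagonal blocks.
det of the 2×2 block = 14
det of the 3×3 block = 55
det = (14)·(55) = 770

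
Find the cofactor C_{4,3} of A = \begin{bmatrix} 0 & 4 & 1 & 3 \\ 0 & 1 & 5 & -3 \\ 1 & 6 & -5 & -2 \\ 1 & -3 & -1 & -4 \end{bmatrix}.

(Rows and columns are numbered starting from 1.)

15

Delete row 4 and column 3; the remaining 3×3 submatrix is [0 4 3; 0 1 -3; 1 6 -2].
Its determinant is -15.
The cofactor carries sign (−1)^(4+3) = −1, so C_{4,3} = −(-15) = 15.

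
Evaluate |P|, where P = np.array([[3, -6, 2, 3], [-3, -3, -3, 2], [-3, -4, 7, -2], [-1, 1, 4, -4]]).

Expand along row 1:
  + (3) · M_11   where M_11 = det([-3 -3 2; -4 7 -2; 1 4 -4]) = 68
  − (-6) · M_12   where M_12 = det([-3 -3 2; -3 7 -2; -1 4 -4]) = 80
  + (2) · M_13   where M_13 = det([-3 -3 2; -3 -4 -2; -1 1 -4]) = -38
  − (3) · M_14   where M_14 = det([-3 -3 -3; -3 -4 7; -1 1 4]) = 75
det = (+1)·(3)·(68) + (-1)·(-6)·(80) + (+1)·(2)·(-38) + (-1)·(3)·(75) = 383

The determinant is 383.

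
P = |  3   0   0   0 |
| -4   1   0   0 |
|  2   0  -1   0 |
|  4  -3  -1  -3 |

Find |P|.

P is lower triangular, so det(P) is the product of the diagonal entries:
det = (3) · (1) · (-1) · (-3) = 9

9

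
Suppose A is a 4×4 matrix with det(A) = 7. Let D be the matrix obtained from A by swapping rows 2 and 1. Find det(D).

Swapping two rows multiplies the determinant by −1.
det(D) = (-1)·(7) = -7

The determinant is -7.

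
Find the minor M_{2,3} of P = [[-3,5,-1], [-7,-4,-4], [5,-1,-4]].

Delete row 2 and column 3; the remaining 2×2 submatrix is [-3 5; 5 -1].
Its determinant is (-3)·(-1) − 5·5 = -22.

-22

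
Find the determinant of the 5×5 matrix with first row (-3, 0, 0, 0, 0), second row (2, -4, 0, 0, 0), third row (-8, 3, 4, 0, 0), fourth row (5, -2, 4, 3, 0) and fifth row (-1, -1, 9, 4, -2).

-288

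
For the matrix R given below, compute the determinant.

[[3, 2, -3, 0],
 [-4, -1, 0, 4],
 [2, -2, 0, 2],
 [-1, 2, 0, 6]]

-258

Expand along column 3 (it has 3 zeros):
  + (-3) · M_13   where M_13 = det([-4 -1 4; 2 -2 2; -1 2 6]) = 86
det = (+1)·(-3)·(86) = -258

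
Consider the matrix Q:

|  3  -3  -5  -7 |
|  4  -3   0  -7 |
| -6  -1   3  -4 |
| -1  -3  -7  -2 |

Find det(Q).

The determinant is 685.

Expand along row 2 (it has 1 zero):
  − (4) · M_21   where M_21 = det([-3 -5 -7; -1 3 -4; -3 -7 -2]) = -60
  + (-3) · M_22   where M_22 = det([3 -5 -7; -6 3 -4; -1 -7 -2]) = -377
  + (-7) · M_24   where M_24 = det([3 -3 -5; -6 -1 3; -1 -3 -7]) = 98
det = (-1)·(4)·(-60) + (+1)·(-3)·(-377) + (+1)·(-7)·(98) = 685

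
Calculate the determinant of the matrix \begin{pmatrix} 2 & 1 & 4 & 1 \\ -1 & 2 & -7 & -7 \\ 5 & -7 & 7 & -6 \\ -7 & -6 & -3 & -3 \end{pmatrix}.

1656

Expand along row 1:
  + (2) · M_11   where M_11 = det([2 -7 -7; -7 7 -6; -6 -3 -3]) = -624
  − (1) · M_12   where M_12 = det([-1 -7 -7; 5 7 -6; -7 -3 -3]) = -598
  + (4) · M_13   where M_13 = det([-1 2 -7; 5 -7 -6; -7 -6 -3]) = 682
  − (1) · M_14   where M_14 = det([-1 2 -7; 5 -7 7; -7 -6 -3]) = 422
det = (+1)·(2)·(-624) + (-1)·(1)·(-598) + (+1)·(4)·(682) + (-1)·(1)·(422) = 1656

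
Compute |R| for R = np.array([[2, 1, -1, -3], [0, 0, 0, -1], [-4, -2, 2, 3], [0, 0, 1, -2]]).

Expand along row 2 (it has 3 zeros):
  + (-1) · M_24   where M_24 = det([2 1 -1; -4 -2 2; 0 0 1]) = 0
det = (+1)·(-1)·(0) = 0

|R| = 0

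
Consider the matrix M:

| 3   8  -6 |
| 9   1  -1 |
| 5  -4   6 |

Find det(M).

Expand along row 1:
  + 3 · |1 -1; -4 6| = 3·(6 − 4) = 6
  − 8 · |9 -1; 5 6| = −8·(54 − (-5)) = -472
  + (-6) · |9 1; 5 -4| = (-6)·(-36 − 5) = 246
Sum: (6) + (-472) + (246) = -220

-220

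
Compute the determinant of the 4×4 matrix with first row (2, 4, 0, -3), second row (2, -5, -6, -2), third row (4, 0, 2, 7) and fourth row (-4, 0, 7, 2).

The determinant is 774.

Expand along column 2 (it has 2 zeros):
  − (4) · M_12   where M_12 = det([2 -6 -2; 4 2 7; -4 7 2]) = 54
  + (-5) · M_22   where M_22 = det([2 0 -3; 4 2 7; -4 7 2]) = -198
det = (-1)·(4)·(54) + (+1)·(-5)·(-198) = 774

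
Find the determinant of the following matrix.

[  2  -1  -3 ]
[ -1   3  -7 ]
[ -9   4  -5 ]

Expand along row 1:
  + 2 · |3 -7; 4 -5| = 2·(-15 − (-28)) = 26
  − (-1) · |-1 -7; -9 -5| = −(-1)·(5 − 63) = -58
  + (-3) · |-1 3; -9 4| = (-3)·(-4 − (-27)) = -69
Sum: (26) + (-58) + (-69) = -101

The determinant is -101.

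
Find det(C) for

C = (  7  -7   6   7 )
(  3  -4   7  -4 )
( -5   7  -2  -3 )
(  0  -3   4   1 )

|C| = -936

Expand along row 4 (it has 1 zero):
  + (-3) · M_42   where M_42 = det([7 6 7; 3 7 -4; -5 -2 -3]) = 174
  − (4) · M_43   where M_43 = det([7 -7 7; 3 -4 -4; -5 7 -3]) = 84
  + (1) · M_44   where M_44 = det([7 -7 6; 3 -4 7; -5 7 -2]) = -78
det = (+1)·(-3)·(174) + (-1)·(4)·(84) + (+1)·(1)·(-78) = -936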